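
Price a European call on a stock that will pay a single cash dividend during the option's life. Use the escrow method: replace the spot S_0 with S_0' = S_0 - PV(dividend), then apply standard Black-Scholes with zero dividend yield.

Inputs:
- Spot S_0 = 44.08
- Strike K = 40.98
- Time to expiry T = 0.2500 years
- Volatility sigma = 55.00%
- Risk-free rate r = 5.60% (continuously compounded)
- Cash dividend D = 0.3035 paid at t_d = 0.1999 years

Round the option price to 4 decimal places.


PV(D) = D * exp(-r * t_d) = 0.3035 * 0.98886802 = 0.30012145
S_0' = S_0 - PV(D) = 44.0800 - 0.30012145 = 43.77987855
d1 = (ln(S_0'/K) + (r + sigma^2/2)*T) / (sigma*sqrt(T)) = 0.42873700
d2 = d1 - sigma*sqrt(T) = 0.15373700
exp(-rT) = 0.98609754
N(d1) = 0.66594268; N(d2) = 0.56109145
C = S_0' * N(d1) - K * exp(-rT) * N(d2) = 43.77987855 * 0.66594268 - 40.9800 * 0.98609754 * 0.56109145 = 6.4810

Answer: Price = 6.4810


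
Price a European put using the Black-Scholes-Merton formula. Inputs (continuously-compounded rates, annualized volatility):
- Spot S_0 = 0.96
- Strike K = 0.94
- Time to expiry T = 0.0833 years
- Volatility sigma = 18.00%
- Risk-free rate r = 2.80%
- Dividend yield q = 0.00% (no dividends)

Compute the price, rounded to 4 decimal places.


d1 = (ln(S/K) + (r - q + 0.5*sigma^2) * T) / (sigma * sqrt(T)) = 0.47612571
d2 = d1 - sigma * sqrt(T) = 0.42417458
exp(-rT) = 0.99767032; exp(-qT) = 1.00000000
P = K * exp(-rT) * N(-d2) - S_0 * exp(-qT) * N(-d1)
N(-d1) = 0.31699241; N(-d2) = 0.33571925
P = 0.9400 * 0.99767032 * 0.33571925 - 0.9600 * 1.00000000 * 0.31699241 = 0.0105

Answer: Price = 0.0105


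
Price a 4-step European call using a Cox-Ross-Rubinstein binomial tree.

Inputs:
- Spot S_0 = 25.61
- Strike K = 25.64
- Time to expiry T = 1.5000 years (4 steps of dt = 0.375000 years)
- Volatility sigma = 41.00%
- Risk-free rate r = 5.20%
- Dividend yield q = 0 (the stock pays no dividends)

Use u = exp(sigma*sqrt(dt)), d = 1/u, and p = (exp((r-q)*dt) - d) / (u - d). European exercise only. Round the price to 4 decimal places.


dt = T/N = 0.375000
u = exp(sigma*sqrt(dt)) = 1.285404; d = 1/u = 0.777966
p = (exp((r-q)*dt) - d) / (u - d) = 0.476365
Discount per step: exp(-r*dt) = 0.980689
Stock lattice S(k, i) with i counting down-moves:
  k=0: S(0,0) = 25.6100
  k=1: S(1,0) = 32.9192; S(1,1) = 19.9237
  k=2: S(2,0) = 42.3144; S(2,1) = 25.6100; S(2,2) = 15.5000
  k=3: S(3,0) = 54.3911; S(3,1) = 32.9192; S(3,2) = 19.9237; S(3,3) = 12.0584
  k=4: S(4,0) = 69.9145; S(4,1) = 42.3144; S(4,2) = 25.6100; S(4,3) = 15.5000; S(4,4) = 9.3811
Terminal payoffs V(N, i) = max(S_T - K, 0):
  V(4,0) = 44.274544; V(4,1) = 16.674436; V(4,2) = 0.000000; V(4,3) = 0.000000; V(4,4) = 0.000000
Backward induction: V(k, i) = exp(-r*dt) * [p * V(k+1, i) + (1-p) * V(k+1, i+1)].
  V(3,0) = exp(-r*dt) * [p*44.274544 + (1-p)*16.674436] = 29.246262
  V(3,1) = exp(-r*dt) * [p*16.674436 + (1-p)*0.000000] = 7.789727
  V(3,2) = exp(-r*dt) * [p*0.000000 + (1-p)*0.000000] = 0.000000
  V(3,3) = exp(-r*dt) * [p*0.000000 + (1-p)*0.000000] = 0.000000
  V(2,0) = exp(-r*dt) * [p*29.246262 + (1-p)*7.789727] = 17.663059
  V(2,1) = exp(-r*dt) * [p*7.789727 + (1-p)*0.000000] = 3.639094
  V(2,2) = exp(-r*dt) * [p*0.000000 + (1-p)*0.000000] = 0.000000
  V(1,0) = exp(-r*dt) * [p*17.663059 + (1-p)*3.639094] = 10.120336
  V(1,1) = exp(-r*dt) * [p*3.639094 + (1-p)*0.000000] = 1.700061
  V(0,0) = exp(-r*dt) * [p*10.120336 + (1-p)*1.700061] = 5.600896

Answer: Price = V(0,0) = 5.6009


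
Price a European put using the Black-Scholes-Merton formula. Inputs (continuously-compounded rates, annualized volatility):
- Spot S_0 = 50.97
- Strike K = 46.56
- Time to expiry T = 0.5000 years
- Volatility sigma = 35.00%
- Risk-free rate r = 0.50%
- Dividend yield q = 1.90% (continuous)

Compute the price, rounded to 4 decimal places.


Answer: Price = 3.0184

Derivation:
d1 = (ln(S/K) + (r - q + 0.5*sigma^2) * T) / (sigma * sqrt(T)) = 0.46111613
d2 = d1 - sigma * sqrt(T) = 0.21362876
exp(-rT) = 0.99750312; exp(-qT) = 0.99054498
P = K * exp(-rT) * N(-d2) - S_0 * exp(-qT) * N(-d1)
N(-d1) = 0.32235764; N(-d2) = 0.41541828
P = 46.5600 * 0.99750312 * 0.41541828 - 50.9700 * 0.99054498 * 0.32235764 = 3.0184


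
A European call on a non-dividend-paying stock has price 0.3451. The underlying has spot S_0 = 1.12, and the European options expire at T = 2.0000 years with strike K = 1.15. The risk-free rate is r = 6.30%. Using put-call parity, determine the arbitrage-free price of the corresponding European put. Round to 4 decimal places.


Answer: Put price = 0.2390

Derivation:
Put-call parity: C - P = S_0 * exp(-qT) - K * exp(-rT).
S_0 * exp(-qT) = 1.1200 * 1.00000000 = 1.12000000
K * exp(-rT) = 1.1500 * 0.88161485 = 1.01385707
P = C - S*exp(-qT) + K*exp(-rT)
P = 0.3451 - 1.12000000 + 1.01385707 = 0.2390


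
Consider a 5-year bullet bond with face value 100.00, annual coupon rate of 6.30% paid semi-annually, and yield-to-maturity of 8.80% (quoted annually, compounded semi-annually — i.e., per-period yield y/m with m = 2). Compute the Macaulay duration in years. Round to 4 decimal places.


Coupon per period c = face * coupon_rate / m = 3.150000
Periods per year m = 2; per-period yield y/m = 0.044000
Number of cashflows N = 10
Cashflows (t years, CF_t, discount factor 1/(1+y/m)^(m*t), PV):
  t = 0.5000: CF_t = 3.150000, DF = 0.957854, PV = 3.017241
  t = 1.0000: CF_t = 3.150000, DF = 0.917485, PV = 2.890078
  t = 1.5000: CF_t = 3.150000, DF = 0.878817, PV = 2.768274
  t = 2.0000: CF_t = 3.150000, DF = 0.841779, PV = 2.651603
  t = 2.5000: CF_t = 3.150000, DF = 0.806302, PV = 2.539850
  t = 3.0000: CF_t = 3.150000, DF = 0.772320, PV = 2.432806
  t = 3.5000: CF_t = 3.150000, DF = 0.739770, PV = 2.330274
  t = 4.0000: CF_t = 3.150000, DF = 0.708592, PV = 2.232064
  t = 4.5000: CF_t = 3.150000, DF = 0.678728, PV = 2.137992
  t = 5.0000: CF_t = 103.150000, DF = 0.650122, PV = 67.060108
Price P = sum_t PV_t = 90.060290
Macaulay numerator sum_t t * PV_t:
  t * PV_t at t = 0.5000: 1.508621
  t * PV_t at t = 1.0000: 2.890078
  t * PV_t at t = 1.5000: 4.152411
  t * PV_t at t = 2.0000: 5.303207
  t * PV_t at t = 2.5000: 6.349625
  t * PV_t at t = 3.0000: 7.298419
  t * PV_t at t = 3.5000: 8.155960
  t * PV_t at t = 4.0000: 8.928254
  t * PV_t at t = 4.5000: 9.620964
  t * PV_t at t = 5.0000: 335.300538
Macaulay duration D = (sum_t t * PV_t) / P = 389.508077 / 90.060290 = 4.324970

Answer: Macaulay duration = 4.3250 years


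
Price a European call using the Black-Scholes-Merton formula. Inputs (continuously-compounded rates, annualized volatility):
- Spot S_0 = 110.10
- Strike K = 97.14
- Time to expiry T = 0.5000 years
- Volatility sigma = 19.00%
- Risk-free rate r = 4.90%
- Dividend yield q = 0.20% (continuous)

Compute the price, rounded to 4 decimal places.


d1 = (ln(S/K) + (r - q + 0.5*sigma^2) * T) / (sigma * sqrt(T)) = 1.17424986
d2 = d1 - sigma * sqrt(T) = 1.03989957
exp(-rT) = 0.97579769; exp(-qT) = 0.99900050
C = S_0 * exp(-qT) * N(d1) - K * exp(-rT) * N(d2)
N(d1) = 0.87985252; N(d2) = 0.85080672
C = 110.1000 * 0.99900050 * 0.87985252 - 97.1400 * 0.97579769 * 0.85080672 = 16.1278

Answer: Price = 16.1278


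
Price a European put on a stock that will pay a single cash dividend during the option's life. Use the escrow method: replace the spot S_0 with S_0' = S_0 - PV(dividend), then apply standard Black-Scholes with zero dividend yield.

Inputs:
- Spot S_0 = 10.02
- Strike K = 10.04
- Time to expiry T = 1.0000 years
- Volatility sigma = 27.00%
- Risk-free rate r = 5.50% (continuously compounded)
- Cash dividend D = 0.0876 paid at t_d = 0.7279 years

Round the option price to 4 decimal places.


PV(D) = D * exp(-r * t_d) = 0.0876 * 0.96075629 = 0.08416225
S_0' = S_0 - PV(D) = 10.0200 - 0.08416225 = 9.93583775
d1 = (ln(S_0'/K) + (r + sigma^2/2)*T) / (sigma*sqrt(T)) = 0.30007808
d2 = d1 - sigma*sqrt(T) = 0.03007808
exp(-rT) = 0.94648515
N(-d1) = 0.38205880; N(-d2) = 0.48800239
P = K * exp(-rT) * N(-d2) - S_0' * N(-d1) = 10.0400 * 0.94648515 * 0.48800239 - 9.93583775 * 0.38205880 = 0.8413

Answer: Price = 0.8413


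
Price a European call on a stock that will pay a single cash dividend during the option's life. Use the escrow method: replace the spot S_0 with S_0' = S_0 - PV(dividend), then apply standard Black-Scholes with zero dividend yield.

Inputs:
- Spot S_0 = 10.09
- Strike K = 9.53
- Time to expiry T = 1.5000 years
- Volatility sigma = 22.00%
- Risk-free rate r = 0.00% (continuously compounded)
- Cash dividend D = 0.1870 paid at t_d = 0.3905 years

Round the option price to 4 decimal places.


Answer: Price = 1.2383

Derivation:
PV(D) = D * exp(-r * t_d) = 0.1870 * 1.00000000 = 0.18700000
S_0' = S_0 - PV(D) = 10.0900 - 0.18700000 = 9.90300000
d1 = (ln(S_0'/K) + (r + sigma^2/2)*T) / (sigma*sqrt(T)) = 0.27721181
d2 = d1 - sigma*sqrt(T) = 0.00776794
exp(-rT) = 1.00000000
N(d1) = 0.60919126; N(d2) = 0.50309893
C = S_0' * N(d1) - K * exp(-rT) * N(d2) = 9.90300000 * 0.60919126 - 9.5300 * 1.00000000 * 0.50309893 = 1.2383


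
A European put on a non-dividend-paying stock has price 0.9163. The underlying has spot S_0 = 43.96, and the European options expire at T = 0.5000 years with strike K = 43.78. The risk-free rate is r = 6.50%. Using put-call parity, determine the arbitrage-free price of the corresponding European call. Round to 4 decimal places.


Answer: Call price = 2.4963

Derivation:
Put-call parity: C - P = S_0 * exp(-qT) - K * exp(-rT).
S_0 * exp(-qT) = 43.9600 * 1.00000000 = 43.96000000
K * exp(-rT) = 43.7800 * 0.96802245 = 42.38002285
C = P + S*exp(-qT) - K*exp(-rT)
C = 0.9163 + 43.96000000 - 42.38002285 = 2.4963


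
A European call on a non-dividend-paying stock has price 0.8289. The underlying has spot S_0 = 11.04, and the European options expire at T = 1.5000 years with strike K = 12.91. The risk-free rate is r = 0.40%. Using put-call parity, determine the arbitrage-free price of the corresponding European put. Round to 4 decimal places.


Put-call parity: C - P = S_0 * exp(-qT) - K * exp(-rT).
S_0 * exp(-qT) = 11.0400 * 1.00000000 = 11.04000000
K * exp(-rT) = 12.9100 * 0.99401796 = 12.83277192
P = C - S*exp(-qT) + K*exp(-rT)
P = 0.8289 - 11.04000000 + 12.83277192 = 2.6217

Answer: Put price = 2.6217


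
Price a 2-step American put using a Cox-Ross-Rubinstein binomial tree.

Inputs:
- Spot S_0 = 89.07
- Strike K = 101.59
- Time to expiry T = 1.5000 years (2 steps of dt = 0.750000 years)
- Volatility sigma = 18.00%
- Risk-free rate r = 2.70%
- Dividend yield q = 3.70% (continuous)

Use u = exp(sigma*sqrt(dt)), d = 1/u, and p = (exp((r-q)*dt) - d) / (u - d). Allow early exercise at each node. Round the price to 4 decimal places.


Answer: Price = V(0,0) = 16.9803

Derivation:
dt = T/N = 0.750000
u = exp(sigma*sqrt(dt)) = 1.168691; d = 1/u = 0.855658
p = (exp((r-q)*dt) - d) / (u - d) = 0.437238
Discount per step: exp(-r*dt) = 0.979954
Stock lattice S(k, i) with i counting down-moves:
  k=0: S(0,0) = 89.0700
  k=1: S(1,0) = 104.0953; S(1,1) = 76.2135
  k=2: S(2,0) = 121.6553; S(2,1) = 89.0700; S(2,2) = 65.2126
Terminal payoffs V(N, i) = max(K - S_T, 0):
  V(2,0) = 0.000000; V(2,1) = 12.520000; V(2,2) = 36.377352
Backward induction: V(k, i) = exp(-r*dt) * [p * V(k+1, i) + (1-p) * V(k+1, i+1)]; then take max(V_cont, immediate exercise) for American.
  V(1,0) = exp(-r*dt) * [p*0.000000 + (1-p)*12.520000] = 6.904537; exercise = 0.000000; V(1,0) = max -> 6.904537
  V(1,1) = exp(-r*dt) * [p*12.520000 + (1-p)*36.377352] = 25.425886; exercise = 25.376546; V(1,1) = max -> 25.425886
  V(0,0) = exp(-r*dt) * [p*6.904537 + (1-p)*25.425886] = 16.980291; exercise = 12.520000; V(0,0) = max -> 16.980291


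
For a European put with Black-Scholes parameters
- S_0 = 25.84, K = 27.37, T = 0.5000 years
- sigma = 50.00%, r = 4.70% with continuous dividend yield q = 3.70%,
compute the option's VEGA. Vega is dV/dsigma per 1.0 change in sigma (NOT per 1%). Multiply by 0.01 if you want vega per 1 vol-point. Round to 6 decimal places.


Answer: Vega = 7.152868

Derivation:
d1 = 0.0282168298; d2 = -0.3253365608
phi(d1) = 0.3987834952; exp(-qT) = 0.9816700746; exp(-rT) = 0.9767739747
Vega = S * exp(-qT) * phi(d1) * sqrt(T) = 25.8400 * 0.9816700746 * 0.3987834952 * 0.7071067812 = 7.152868


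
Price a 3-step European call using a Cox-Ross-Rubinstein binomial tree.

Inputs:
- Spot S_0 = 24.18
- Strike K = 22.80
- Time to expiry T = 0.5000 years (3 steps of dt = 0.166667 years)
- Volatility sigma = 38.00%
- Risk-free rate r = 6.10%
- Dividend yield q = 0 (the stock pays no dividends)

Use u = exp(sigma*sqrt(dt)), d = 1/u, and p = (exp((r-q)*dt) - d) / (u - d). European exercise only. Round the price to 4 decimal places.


Answer: Price = V(0,0) = 3.7924

Derivation:
dt = T/N = 0.166667
u = exp(sigma*sqrt(dt)) = 1.167815; d = 1/u = 0.856300
p = (exp((r-q)*dt) - d) / (u - d) = 0.494097
Discount per step: exp(-r*dt) = 0.989885
Stock lattice S(k, i) with i counting down-moves:
  k=0: S(0,0) = 24.1800
  k=1: S(1,0) = 28.2378; S(1,1) = 20.7053
  k=2: S(2,0) = 32.9765; S(2,1) = 24.1800; S(2,2) = 17.7300
  k=3: S(3,0) = 38.5104; S(3,1) = 28.2378; S(3,2) = 20.7053; S(3,3) = 15.1822
Terminal payoffs V(N, i) = max(S_T - K, 0):
  V(3,0) = 15.710422; V(3,1) = 5.437763; V(3,2) = 0.000000; V(3,3) = 0.000000
Backward induction: V(k, i) = exp(-r*dt) * [p * V(k+1, i) + (1-p) * V(k+1, i+1)].
  V(2,0) = exp(-r*dt) * [p*15.710422 + (1-p)*5.437763] = 10.407105
  V(2,1) = exp(-r*dt) * [p*5.437763 + (1-p)*0.000000] = 2.659604
  V(2,2) = exp(-r*dt) * [p*0.000000 + (1-p)*0.000000] = 0.000000
  V(1,0) = exp(-r*dt) * [p*10.407105 + (1-p)*2.659604] = 6.421995
  V(1,1) = exp(-r*dt) * [p*2.659604 + (1-p)*0.000000] = 1.300809
  V(0,0) = exp(-r*dt) * [p*6.421995 + (1-p)*1.300809] = 3.792417


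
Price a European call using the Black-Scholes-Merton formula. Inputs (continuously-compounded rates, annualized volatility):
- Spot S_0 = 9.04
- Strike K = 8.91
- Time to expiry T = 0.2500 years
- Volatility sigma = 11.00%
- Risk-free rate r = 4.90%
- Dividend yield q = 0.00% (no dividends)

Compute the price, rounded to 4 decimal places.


Answer: Price = 0.3376

Derivation:
d1 = (ln(S/K) + (r - q + 0.5*sigma^2) * T) / (sigma * sqrt(T)) = 0.51358969
d2 = d1 - sigma * sqrt(T) = 0.45858969
exp(-rT) = 0.98782473; exp(-qT) = 1.00000000
C = S_0 * exp(-qT) * N(d1) - K * exp(-rT) * N(d2)
N(d1) = 0.69623056; N(d2) = 0.67673558
C = 9.0400 * 1.00000000 * 0.69623056 - 8.9100 * 0.98782473 * 0.67673558 = 0.3376


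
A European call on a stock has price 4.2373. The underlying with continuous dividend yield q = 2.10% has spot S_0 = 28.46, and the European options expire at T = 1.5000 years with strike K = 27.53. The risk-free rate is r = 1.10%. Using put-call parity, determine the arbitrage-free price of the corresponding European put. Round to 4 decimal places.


Put-call parity: C - P = S_0 * exp(-qT) - K * exp(-rT).
S_0 * exp(-qT) = 28.4600 * 0.96899096 = 27.57748262
K * exp(-rT) = 27.5300 * 0.98363538 = 27.07948199
P = C - S*exp(-qT) + K*exp(-rT)
P = 4.2373 - 27.57748262 + 27.07948199 = 3.7393

Answer: Put price = 3.7393


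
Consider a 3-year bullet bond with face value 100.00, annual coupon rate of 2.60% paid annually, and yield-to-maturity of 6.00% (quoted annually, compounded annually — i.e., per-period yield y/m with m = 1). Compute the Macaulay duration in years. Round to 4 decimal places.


Answer: Macaulay duration = 2.9206 years

Derivation:
Coupon per period c = face * coupon_rate / m = 2.600000
Periods per year m = 1; per-period yield y/m = 0.060000
Number of cashflows N = 3
Cashflows (t years, CF_t, discount factor 1/(1+y/m)^(m*t), PV):
  t = 1.0000: CF_t = 2.600000, DF = 0.943396, PV = 2.452830
  t = 2.0000: CF_t = 2.600000, DF = 0.889996, PV = 2.313991
  t = 3.0000: CF_t = 102.600000, DF = 0.839619, PV = 86.144938
Price P = sum_t PV_t = 90.911759
Macaulay numerator sum_t t * PV_t:
  t * PV_t at t = 1.0000: 2.452830
  t * PV_t at t = 2.0000: 4.627981
  t * PV_t at t = 3.0000: 258.434815
Macaulay duration D = (sum_t t * PV_t) / P = 265.515627 / 90.911759 = 2.920586


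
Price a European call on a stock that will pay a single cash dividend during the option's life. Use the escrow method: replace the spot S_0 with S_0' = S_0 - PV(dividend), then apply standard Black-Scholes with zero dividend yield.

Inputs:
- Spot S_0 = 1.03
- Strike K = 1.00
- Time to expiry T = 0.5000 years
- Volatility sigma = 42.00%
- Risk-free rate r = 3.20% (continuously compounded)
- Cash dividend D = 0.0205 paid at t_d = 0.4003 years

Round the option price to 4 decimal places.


PV(D) = D * exp(-r * t_d) = 0.0205 * 0.98727209 = 0.02023908
S_0' = S_0 - PV(D) = 1.0300 - 0.02023908 = 1.00976092
d1 = (ln(S_0'/K) + (r + sigma^2/2)*T) / (sigma*sqrt(T)) = 0.23507459
d2 = d1 - sigma*sqrt(T) = -0.06191026
exp(-rT) = 0.98412732
N(d1) = 0.59292458; N(d2) = 0.47531715
C = S_0' * N(d1) - K * exp(-rT) * N(d2) = 1.00976092 * 0.59292458 - 1.0000 * 0.98412732 * 0.47531715 = 0.1309

Answer: Price = 0.1309


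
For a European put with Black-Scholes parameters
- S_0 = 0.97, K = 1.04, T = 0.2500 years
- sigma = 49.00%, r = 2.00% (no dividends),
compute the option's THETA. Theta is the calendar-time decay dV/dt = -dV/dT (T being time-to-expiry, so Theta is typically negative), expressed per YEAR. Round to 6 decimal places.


Answer: Theta = -0.174267

Derivation:
d1 = -0.1414996761; d2 = -0.3864996761
phi(d1) = 0.3949683624; exp(-qT) = 1.0000000000; exp(-rT) = 0.9950124792
Theta = -S*exp(-qT)*phi(d1)*sigma/(2*sqrt(T)) + r*K*exp(-rT)*N(-d2) - q*S*exp(-qT)*N(-d1)
N(-d1) = 0.5562623920; N(-d2) = 0.6504366788; sqrt(T) = 0.5000000000
Term 1 = -0.9700 * 1.0000000000 * 0.3949683624 * 0.4900 / (2 * 0.5000000000) = -0.1877284626
Term 2 = 0.0200 * 1.0400 * 0.9950124792 * 0.6504366788 = 0.0134616063
Term 3 = 0 (no dividend yield, q = 0)
Theta = -0.1877284626 + (0.0134616063) + (0.0000000000) = -0.174267


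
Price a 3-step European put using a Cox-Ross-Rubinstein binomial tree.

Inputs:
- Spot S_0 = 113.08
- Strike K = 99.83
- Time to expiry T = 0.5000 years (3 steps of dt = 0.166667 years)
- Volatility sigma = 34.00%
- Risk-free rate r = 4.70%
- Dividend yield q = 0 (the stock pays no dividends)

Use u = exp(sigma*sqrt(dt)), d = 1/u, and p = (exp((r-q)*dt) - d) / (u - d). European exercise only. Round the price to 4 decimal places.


dt = T/N = 0.166667
u = exp(sigma*sqrt(dt)) = 1.148899; d = 1/u = 0.870398
p = (exp((r-q)*dt) - d) / (u - d) = 0.493592
Discount per step: exp(-r*dt) = 0.992197
Stock lattice S(k, i) with i counting down-moves:
  k=0: S(0,0) = 113.0800
  k=1: S(1,0) = 129.9175; S(1,1) = 98.4246
  k=2: S(2,0) = 149.2622; S(2,1) = 113.0800; S(2,2) = 85.6686
  k=3: S(3,0) = 171.4872; S(3,1) = 129.9175; S(3,2) = 98.4246; S(3,3) = 74.5658
Terminal payoffs V(N, i) = max(K - S_T, 0):
  V(3,0) = 0.000000; V(3,1) = 0.000000; V(3,2) = 1.405366; V(3,3) = 25.264176
Backward induction: V(k, i) = exp(-r*dt) * [p * V(k+1, i) + (1-p) * V(k+1, i+1)].
  V(2,0) = exp(-r*dt) * [p*0.000000 + (1-p)*0.000000] = 0.000000
  V(2,1) = exp(-r*dt) * [p*0.000000 + (1-p)*1.405366] = 0.706136
  V(2,2) = exp(-r*dt) * [p*1.405366 + (1-p)*25.264176] = 13.382425
  V(1,0) = exp(-r*dt) * [p*0.000000 + (1-p)*0.706136] = 0.354803
  V(1,1) = exp(-r*dt) * [p*0.706136 + (1-p)*13.382425] = 7.069915
  V(0,0) = exp(-r*dt) * [p*0.354803 + (1-p)*7.069915] = 3.726089

Answer: Price = V(0,0) = 3.7261


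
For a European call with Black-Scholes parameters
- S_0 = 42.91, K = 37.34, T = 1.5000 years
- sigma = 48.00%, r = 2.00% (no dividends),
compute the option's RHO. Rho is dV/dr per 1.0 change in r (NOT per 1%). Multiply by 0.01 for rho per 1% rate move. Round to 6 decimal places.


d1 = 0.5814812416; d2 = -0.0063962966
phi(d1) = 0.3368900206; exp(-qT) = 1.0000000000; exp(-rT) = 0.9704455335
N(d2) = 0.4974482642
Rho = K*T*exp(-rT)*N(d2) = 37.3400 * 1.5000 * 0.9704455335 * 0.4974482642 = 27.038628

Answer: Rho = 27.038628


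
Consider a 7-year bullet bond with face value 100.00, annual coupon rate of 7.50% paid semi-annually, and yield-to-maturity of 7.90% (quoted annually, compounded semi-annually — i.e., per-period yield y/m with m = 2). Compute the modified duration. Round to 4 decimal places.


Answer: Modified duration = 5.3422

Derivation:
Coupon per period c = face * coupon_rate / m = 3.750000
Periods per year m = 2; per-period yield y/m = 0.039500
Number of cashflows N = 14
Cashflows (t years, CF_t, discount factor 1/(1+y/m)^(m*t), PV):
  t = 0.5000: CF_t = 3.750000, DF = 0.962001, PV = 3.607504
  t = 1.0000: CF_t = 3.750000, DF = 0.925446, PV = 3.470422
  t = 1.5000: CF_t = 3.750000, DF = 0.890280, PV = 3.338549
  t = 2.0000: CF_t = 3.750000, DF = 0.856450, PV = 3.211688
  t = 2.5000: CF_t = 3.750000, DF = 0.823906, PV = 3.089647
  t = 3.0000: CF_t = 3.750000, DF = 0.792598, PV = 2.972243
  t = 3.5000: CF_t = 3.750000, DF = 0.762480, PV = 2.859301
  t = 4.0000: CF_t = 3.750000, DF = 0.733507, PV = 2.750650
  t = 4.5000: CF_t = 3.750000, DF = 0.705634, PV = 2.646128
  t = 5.0000: CF_t = 3.750000, DF = 0.678821, PV = 2.545578
  t = 5.5000: CF_t = 3.750000, DF = 0.653026, PV = 2.448848
  t = 6.0000: CF_t = 3.750000, DF = 0.628212, PV = 2.355794
  t = 6.5000: CF_t = 3.750000, DF = 0.604340, PV = 2.266276
  t = 7.0000: CF_t = 103.750000, DF = 0.581376, PV = 60.317758
Price P = sum_t PV_t = 97.880385
First compute Macaulay numerator sum_t t * PV_t:
  t * PV_t at t = 0.5000: 1.803752
  t * PV_t at t = 1.0000: 3.470422
  t * PV_t at t = 1.5000: 5.007824
  t * PV_t at t = 2.0000: 6.423375
  t * PV_t at t = 2.5000: 7.724116
  t * PV_t at t = 3.0000: 8.916729
  t * PV_t at t = 3.5000: 10.007552
  t * PV_t at t = 4.0000: 11.002600
  t * PV_t at t = 4.5000: 11.907575
  t * PV_t at t = 5.0000: 12.727888
  t * PV_t at t = 5.5000: 13.468664
  t * PV_t at t = 6.0000: 14.134765
  t * PV_t at t = 6.5000: 14.730796
  t * PV_t at t = 7.0000: 422.224309
Macaulay duration D = 543.550367 / 97.880385 = 5.553210
Modified duration = D / (1 + y/m) = 5.553210 / (1 + 0.039500) = 5.342194


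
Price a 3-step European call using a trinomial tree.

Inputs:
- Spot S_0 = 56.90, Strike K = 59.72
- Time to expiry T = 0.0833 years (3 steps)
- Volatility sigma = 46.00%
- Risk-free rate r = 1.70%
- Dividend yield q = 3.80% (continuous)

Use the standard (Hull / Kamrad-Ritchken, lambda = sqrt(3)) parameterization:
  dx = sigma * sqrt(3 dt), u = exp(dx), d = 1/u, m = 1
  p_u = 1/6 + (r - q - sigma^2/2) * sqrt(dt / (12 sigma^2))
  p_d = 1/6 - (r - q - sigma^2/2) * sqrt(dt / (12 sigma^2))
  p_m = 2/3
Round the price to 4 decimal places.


dt = T/N = 0.027767; dx = sigma*sqrt(3*dt) = 0.132764
u = exp(dx) = 1.141980; d = 1/u = 0.875672
p_u = 0.153407, p_m = 0.666667, p_d = 0.179926
Discount per step: exp(-r*dt) = 0.999528
Stock lattice S(k, j) with j the centered position index:
  k=0: S(0,+0) = 56.9000
  k=1: S(1,-1) = 49.8257; S(1,+0) = 56.9000; S(1,+1) = 64.9787
  k=2: S(2,-2) = 43.6310; S(2,-1) = 49.8257; S(2,+0) = 56.9000; S(2,+1) = 64.9787; S(2,+2) = 74.2044
  k=3: S(3,-3) = 38.2064; S(3,-2) = 43.6310; S(3,-1) = 49.8257; S(3,+0) = 56.9000; S(3,+1) = 64.9787; S(3,+2) = 74.2044; S(3,+3) = 84.7400
Terminal payoffs V(N, j) = max(S_T - K, 0):
  V(3,-3) = 0.000000; V(3,-2) = 0.000000; V(3,-1) = 0.000000; V(3,+0) = 0.000000; V(3,+1) = 5.258688; V(3,+2) = 14.484392; V(3,+3) = 25.019966
Backward induction: V(k, j) = exp(-r*dt) * [p_u * V(k+1, j+1) + p_m * V(k+1, j) + p_d * V(k+1, j-1)]
  V(2,-2) = exp(-r*dt) * [p_u*0.000000 + p_m*0.000000 + p_d*0.000000] = 0.000000
  V(2,-1) = exp(-r*dt) * [p_u*0.000000 + p_m*0.000000 + p_d*0.000000] = 0.000000
  V(2,+0) = exp(-r*dt) * [p_u*5.258688 + p_m*0.000000 + p_d*0.000000] = 0.806339
  V(2,+1) = exp(-r*dt) * [p_u*14.484392 + p_m*5.258688 + p_d*0.000000] = 5.725096
  V(2,+2) = exp(-r*dt) * [p_u*25.019966 + p_m*14.484392 + p_d*5.258688] = 14.433861
  V(1,-1) = exp(-r*dt) * [p_u*0.806339 + p_m*0.000000 + p_d*0.000000] = 0.123640
  V(1,+0) = exp(-r*dt) * [p_u*5.725096 + p_m*0.806339 + p_d*0.000000] = 1.415161
  V(1,+1) = exp(-r*dt) * [p_u*14.433861 + p_m*5.725096 + p_d*0.806339] = 6.173153
  V(0,+0) = exp(-r*dt) * [p_u*6.173153 + p_m*1.415161 + p_d*0.123640] = 1.911789

Answer: Price = V(0,0) = 1.9118


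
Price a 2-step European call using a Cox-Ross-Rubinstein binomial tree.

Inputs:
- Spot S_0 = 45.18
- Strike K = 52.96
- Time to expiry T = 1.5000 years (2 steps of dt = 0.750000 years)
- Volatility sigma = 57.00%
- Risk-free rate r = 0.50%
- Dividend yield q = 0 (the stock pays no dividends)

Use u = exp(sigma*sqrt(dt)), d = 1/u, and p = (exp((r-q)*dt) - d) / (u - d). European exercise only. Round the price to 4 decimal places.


dt = T/N = 0.750000
u = exp(sigma*sqrt(dt)) = 1.638260; d = 1/u = 0.610404
p = (exp((r-q)*dt) - d) / (u - d) = 0.382693
Discount per step: exp(-r*dt) = 0.996257
Stock lattice S(k, i) with i counting down-moves:
  k=0: S(0,0) = 45.1800
  k=1: S(1,0) = 74.0166; S(1,1) = 27.5780
  k=2: S(2,0) = 121.2584; S(2,1) = 45.1800; S(2,2) = 16.8337
Terminal payoffs V(N, i) = max(S_T - K, 0):
  V(2,0) = 68.298359; V(2,1) = 0.000000; V(2,2) = 0.000000
Backward induction: V(k, i) = exp(-r*dt) * [p * V(k+1, i) + (1-p) * V(k+1, i+1)].
  V(1,0) = exp(-r*dt) * [p*68.298359 + (1-p)*0.000000] = 26.039471
  V(1,1) = exp(-r*dt) * [p*0.000000 + (1-p)*0.000000] = 0.000000
  V(0,0) = exp(-r*dt) * [p*26.039471 + (1-p)*0.000000] = 9.927823

Answer: Price = V(0,0) = 9.9278


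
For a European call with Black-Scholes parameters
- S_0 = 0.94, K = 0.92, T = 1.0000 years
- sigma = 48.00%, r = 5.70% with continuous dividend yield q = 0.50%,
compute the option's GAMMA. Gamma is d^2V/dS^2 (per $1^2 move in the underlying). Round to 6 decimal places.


d1 = 0.3931379275; d2 = -0.0868620725
phi(d1) = 0.3692736731; exp(-qT) = 0.9950124792; exp(-rT) = 0.9445940694
Gamma = exp(-qT) * phi(d1) / (S * sigma * sqrt(T)) = 0.9950124792 * 0.3692736731 / (0.9400 * 0.4800 * 1.0000000000) = 0.814344

Answer: Gamma = 0.814344


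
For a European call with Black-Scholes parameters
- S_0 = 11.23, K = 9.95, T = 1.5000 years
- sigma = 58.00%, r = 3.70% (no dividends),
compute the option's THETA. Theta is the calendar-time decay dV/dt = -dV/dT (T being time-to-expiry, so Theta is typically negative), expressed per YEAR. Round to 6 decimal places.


d1 = 0.6036671991; d2 = -0.1066848263
phi(d1) = 0.3324899726; exp(-qT) = 1.0000000000; exp(-rT) = 0.9460120237
Theta = -S*exp(-qT)*phi(d1)*sigma/(2*sqrt(T)) - r*K*exp(-rT)*N(d2) + q*S*exp(-qT)*N(d1)
N(d1) = 0.7269675371; N(d2) = 0.4575195104; sqrt(T) = 1.2247448714
Term 1 = -11.2300 * 1.0000000000 * 0.3324899726 * 0.5800 / (2 * 1.2247448714) = -0.8841189043
Term 2 = -0.0370 * 9.9500 * 0.9460120237 * 0.4575195104 = -0.1593422994
Term 3 = 0 (no dividend yield, q = 0)
Theta = -0.8841189043 + (-0.1593422994) + (0.0000000000) = -1.043461

Answer: Theta = -1.043461


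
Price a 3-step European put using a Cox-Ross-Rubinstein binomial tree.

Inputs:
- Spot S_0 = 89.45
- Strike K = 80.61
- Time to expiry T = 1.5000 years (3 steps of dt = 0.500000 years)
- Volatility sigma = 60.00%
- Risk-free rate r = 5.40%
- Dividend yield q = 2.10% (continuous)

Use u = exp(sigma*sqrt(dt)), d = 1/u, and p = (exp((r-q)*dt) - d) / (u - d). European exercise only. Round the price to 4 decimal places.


Answer: Price = V(0,0) = 18.9652

Derivation:
dt = T/N = 0.500000
u = exp(sigma*sqrt(dt)) = 1.528465; d = 1/u = 0.654251
p = (exp((r-q)*dt) - d) / (u - d) = 0.414528
Discount per step: exp(-r*dt) = 0.973361
Stock lattice S(k, i) with i counting down-moves:
  k=0: S(0,0) = 89.4500
  k=1: S(1,0) = 136.7212; S(1,1) = 58.5228
  k=2: S(2,0) = 208.9736; S(2,1) = 89.4500; S(2,2) = 38.2886
  k=3: S(3,0) = 319.4089; S(3,1) = 136.7212; S(3,2) = 58.5228; S(3,3) = 25.0503
Terminal payoffs V(N, i) = max(K - S_T, 0):
  V(3,0) = 0.000000; V(3,1) = 0.000000; V(3,2) = 22.087240; V(3,3) = 55.559655
Backward induction: V(k, i) = exp(-r*dt) * [p * V(k+1, i) + (1-p) * V(k+1, i+1)].
  V(2,0) = exp(-r*dt) * [p*0.000000 + (1-p)*0.000000] = 0.000000
  V(2,1) = exp(-r*dt) * [p*0.000000 + (1-p)*22.087240] = 12.586993
  V(2,2) = exp(-r*dt) * [p*22.087240 + (1-p)*55.559655] = 40.573997
  V(1,0) = exp(-r*dt) * [p*0.000000 + (1-p)*12.586993] = 7.173028
  V(1,1) = exp(-r*dt) * [p*12.586993 + (1-p)*40.573997] = 28.200819
  V(0,0) = exp(-r*dt) * [p*7.173028 + (1-p)*28.200819] = 18.965186


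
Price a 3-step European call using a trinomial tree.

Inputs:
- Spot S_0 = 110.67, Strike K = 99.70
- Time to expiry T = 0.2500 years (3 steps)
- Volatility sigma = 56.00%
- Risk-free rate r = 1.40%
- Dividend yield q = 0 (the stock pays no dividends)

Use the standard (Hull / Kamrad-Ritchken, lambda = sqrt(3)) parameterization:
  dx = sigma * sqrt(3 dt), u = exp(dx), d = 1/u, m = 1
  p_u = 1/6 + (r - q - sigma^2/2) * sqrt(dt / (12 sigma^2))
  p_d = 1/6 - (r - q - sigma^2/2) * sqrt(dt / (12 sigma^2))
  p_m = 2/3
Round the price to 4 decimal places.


Answer: Price = V(0,0) = 18.4615

Derivation:
dt = T/N = 0.083333; dx = sigma*sqrt(3*dt) = 0.280000
u = exp(dx) = 1.323130; d = 1/u = 0.755784
p_u = 0.145417, p_m = 0.666667, p_d = 0.187917
Discount per step: exp(-r*dt) = 0.998834
Stock lattice S(k, j) with j the centered position index:
  k=0: S(0,+0) = 110.6700
  k=1: S(1,-1) = 83.6426; S(1,+0) = 110.6700; S(1,+1) = 146.4308
  k=2: S(2,-2) = 63.2157; S(2,-1) = 83.6426; S(2,+0) = 110.6700; S(2,+1) = 146.4308; S(2,+2) = 193.7469
  k=3: S(3,-3) = 47.7774; S(3,-2) = 63.2157; S(3,-1) = 83.6426; S(3,+0) = 110.6700; S(3,+1) = 146.4308; S(3,+2) = 193.7469; S(3,+3) = 256.3523
Terminal payoffs V(N, j) = max(S_T - K, 0):
  V(3,-3) = 0.000000; V(3,-2) = 0.000000; V(3,-1) = 0.000000; V(3,+0) = 10.970000; V(3,+1) = 46.730776; V(3,+2) = 94.046926; V(3,+3) = 156.652333
Backward induction: V(k, j) = exp(-r*dt) * [p_u * V(k+1, j+1) + p_m * V(k+1, j) + p_d * V(k+1, j-1)]
  V(2,-2) = exp(-r*dt) * [p_u*0.000000 + p_m*0.000000 + p_d*0.000000] = 0.000000
  V(2,-1) = exp(-r*dt) * [p_u*10.970000 + p_m*0.000000 + p_d*0.000000] = 1.593361
  V(2,+0) = exp(-r*dt) * [p_u*46.730776 + p_m*10.970000 + p_d*0.000000] = 14.092316
  V(2,+1) = exp(-r*dt) * [p_u*94.046926 + p_m*46.730776 + p_d*10.970000] = 46.836613
  V(2,+2) = exp(-r*dt) * [p_u*156.652333 + p_m*94.046926 + p_d*46.730776] = 94.149397
  V(1,-1) = exp(-r*dt) * [p_u*14.092316 + p_m*1.593361 + p_d*0.000000] = 3.107870
  V(1,+0) = exp(-r*dt) * [p_u*46.836613 + p_m*14.092316 + p_d*1.593361] = 16.485876
  V(1,+1) = exp(-r*dt) * [p_u*94.149397 + p_m*46.836613 + p_d*14.092316] = 47.508023
  V(0,+0) = exp(-r*dt) * [p_u*47.508023 + p_m*16.485876 + p_d*3.107870] = 18.461512


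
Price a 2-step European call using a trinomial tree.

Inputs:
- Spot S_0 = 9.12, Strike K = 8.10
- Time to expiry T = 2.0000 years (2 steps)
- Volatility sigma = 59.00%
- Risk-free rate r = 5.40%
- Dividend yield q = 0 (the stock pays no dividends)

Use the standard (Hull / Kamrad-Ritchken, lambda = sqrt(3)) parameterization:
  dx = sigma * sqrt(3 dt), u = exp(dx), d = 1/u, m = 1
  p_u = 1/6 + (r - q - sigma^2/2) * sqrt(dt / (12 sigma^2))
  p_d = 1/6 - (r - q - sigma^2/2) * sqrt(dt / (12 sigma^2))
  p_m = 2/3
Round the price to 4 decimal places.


Answer: Price = V(0,0) = 3.3299

Derivation:
dt = T/N = 1.000000; dx = sigma*sqrt(3*dt) = 1.021910
u = exp(dx) = 2.778497; d = 1/u = 0.359907
p_u = 0.107929, p_m = 0.666667, p_d = 0.225405
Discount per step: exp(-r*dt) = 0.947432
Stock lattice S(k, j) with j the centered position index:
  k=0: S(0,+0) = 9.1200
  k=1: S(1,-1) = 3.2824; S(1,+0) = 9.1200; S(1,+1) = 25.3399
  k=2: S(2,-2) = 1.1813; S(2,-1) = 3.2824; S(2,+0) = 9.1200; S(2,+1) = 25.3399; S(2,+2) = 70.4068
Terminal payoffs V(N, j) = max(S_T - K, 0):
  V(2,-2) = 0.000000; V(2,-1) = 0.000000; V(2,+0) = 1.020000; V(2,+1) = 17.239889; V(2,+2) = 62.306793
Backward induction: V(k, j) = exp(-r*dt) * [p_u * V(k+1, j+1) + p_m * V(k+1, j) + p_d * V(k+1, j-1)]
  V(1,-1) = exp(-r*dt) * [p_u*1.020000 + p_m*0.000000 + p_d*0.000000] = 0.104300
  V(1,+0) = exp(-r*dt) * [p_u*17.239889 + p_m*1.020000 + p_d*0.000000] = 2.407119
  V(1,+1) = exp(-r*dt) * [p_u*62.306793 + p_m*17.239889 + p_d*1.020000] = 17.478093
  V(0,+0) = exp(-r*dt) * [p_u*17.478093 + p_m*2.407119 + p_d*0.104300] = 3.329885


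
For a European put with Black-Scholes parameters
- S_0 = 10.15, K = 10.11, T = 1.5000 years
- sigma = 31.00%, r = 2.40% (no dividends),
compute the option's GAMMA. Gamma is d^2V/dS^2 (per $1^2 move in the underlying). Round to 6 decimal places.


Answer: Gamma = 0.099113

Derivation:
d1 = 0.2950546630; d2 = -0.0846162471
phi(d1) = 0.3819493922; exp(-qT) = 1.0000000000; exp(-rT) = 0.9646402935
Gamma = exp(-qT) * phi(d1) / (S * sigma * sqrt(T)) = 1.0000000000 * 0.3819493922 / (10.1500 * 0.3100 * 1.2247448714) = 0.099113


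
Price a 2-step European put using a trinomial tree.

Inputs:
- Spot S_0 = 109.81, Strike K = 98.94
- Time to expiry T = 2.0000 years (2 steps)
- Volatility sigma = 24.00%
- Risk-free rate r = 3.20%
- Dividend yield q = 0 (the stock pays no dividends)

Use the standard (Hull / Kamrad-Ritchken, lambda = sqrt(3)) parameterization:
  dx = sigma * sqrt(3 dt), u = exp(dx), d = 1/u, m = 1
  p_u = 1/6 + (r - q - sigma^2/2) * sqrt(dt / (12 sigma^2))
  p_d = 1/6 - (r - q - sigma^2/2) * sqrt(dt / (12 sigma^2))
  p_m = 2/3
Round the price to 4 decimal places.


Answer: Price = V(0,0) = 6.6631

Derivation:
dt = T/N = 1.000000; dx = sigma*sqrt(3*dt) = 0.415692
u = exp(dx) = 1.515419; d = 1/u = 0.659883
p_u = 0.170516, p_m = 0.666667, p_d = 0.162818
Discount per step: exp(-r*dt) = 0.968507
Stock lattice S(k, j) with j the centered position index:
  k=0: S(0,+0) = 109.8100
  k=1: S(1,-1) = 72.4618; S(1,+0) = 109.8100; S(1,+1) = 166.4082
  k=2: S(2,-2) = 47.8163; S(2,-1) = 72.4618; S(2,+0) = 109.8100; S(2,+1) = 166.4082; S(2,+2) = 252.1782
Terminal payoffs V(N, j) = max(K - S_T, 0):
  V(2,-2) = 51.123670; V(2,-1) = 26.478209; V(2,+0) = 0.000000; V(2,+1) = 0.000000; V(2,+2) = 0.000000
Backward induction: V(k, j) = exp(-r*dt) * [p_u * V(k+1, j+1) + p_m * V(k+1, j) + p_d * V(k+1, j-1)]
  V(1,-1) = exp(-r*dt) * [p_u*0.000000 + p_m*26.478209 + p_d*51.123670] = 25.157903
  V(1,+0) = exp(-r*dt) * [p_u*0.000000 + p_m*0.000000 + p_d*26.478209] = 4.175348
  V(1,+1) = exp(-r*dt) * [p_u*0.000000 + p_m*0.000000 + p_d*0.000000] = 0.000000
  V(0,+0) = exp(-r*dt) * [p_u*0.000000 + p_m*4.175348 + p_d*25.157903] = 6.663051


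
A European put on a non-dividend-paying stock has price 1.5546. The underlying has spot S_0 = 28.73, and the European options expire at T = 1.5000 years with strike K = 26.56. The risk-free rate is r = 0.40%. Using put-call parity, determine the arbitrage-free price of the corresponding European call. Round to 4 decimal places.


Put-call parity: C - P = S_0 * exp(-qT) - K * exp(-rT).
S_0 * exp(-qT) = 28.7300 * 1.00000000 = 28.73000000
K * exp(-rT) = 26.5600 * 0.99401796 = 26.40111713
C = P + S*exp(-qT) - K*exp(-rT)
C = 1.5546 + 28.73000000 - 26.40111713 = 3.8835

Answer: Call price = 3.8835


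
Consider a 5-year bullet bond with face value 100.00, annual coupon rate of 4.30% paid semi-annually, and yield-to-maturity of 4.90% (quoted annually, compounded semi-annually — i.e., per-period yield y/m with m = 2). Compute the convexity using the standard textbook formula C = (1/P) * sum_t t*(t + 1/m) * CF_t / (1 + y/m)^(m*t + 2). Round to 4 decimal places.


Coupon per period c = face * coupon_rate / m = 2.150000
Periods per year m = 2; per-period yield y/m = 0.024500
Number of cashflows N = 10
Cashflows (t years, CF_t, discount factor 1/(1+y/m)^(m*t), PV):
  t = 0.5000: CF_t = 2.150000, DF = 0.976086, PV = 2.098585
  t = 1.0000: CF_t = 2.150000, DF = 0.952744, PV = 2.048399
  t = 1.5000: CF_t = 2.150000, DF = 0.929960, PV = 1.999413
  t = 2.0000: CF_t = 2.150000, DF = 0.907721, PV = 1.951599
  t = 2.5000: CF_t = 2.150000, DF = 0.886013, PV = 1.904928
  t = 3.0000: CF_t = 2.150000, DF = 0.864825, PV = 1.859374
  t = 3.5000: CF_t = 2.150000, DF = 0.844143, PV = 1.814908
  t = 4.0000: CF_t = 2.150000, DF = 0.823957, PV = 1.771507
  t = 4.5000: CF_t = 2.150000, DF = 0.804252, PV = 1.729143
  t = 5.0000: CF_t = 102.150000, DF = 0.785019, PV = 80.189729
Price P = sum_t PV_t = 97.367584
Convexity numerator sum_t t*(t + 1/m) * CF_t / (1+y/m)^(m*t + 2):
  t = 0.5000: term = 0.999707
  t = 1.0000: term = 2.927399
  t = 1.5000: term = 5.714785
  t = 2.0000: term = 9.296868
  t = 2.5000: term = 13.611813
  t = 3.0000: term = 18.600819
  t = 3.5000: term = 24.207996
  t = 4.0000: term = 30.380250
  t = 4.5000: term = 37.067166
  t = 5.0000: term = 2101.007061
Convexity = (1/P) * sum = 2243.813863 / 97.367584 = 23.044773

Answer: Convexity = 23.0448


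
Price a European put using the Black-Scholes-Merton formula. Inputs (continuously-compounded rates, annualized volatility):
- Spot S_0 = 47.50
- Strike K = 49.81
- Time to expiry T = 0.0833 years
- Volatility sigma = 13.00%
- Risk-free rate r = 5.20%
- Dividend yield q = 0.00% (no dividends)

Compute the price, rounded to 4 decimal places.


Answer: Price = 2.2078

Derivation:
d1 = (ln(S/K) + (r - q + 0.5*sigma^2) * T) / (sigma * sqrt(T)) = -1.13140393
d2 = d1 - sigma * sqrt(T) = -1.16892419
exp(-rT) = 0.99567777; exp(-qT) = 1.00000000
P = K * exp(-rT) * N(-d2) - S_0 * exp(-qT) * N(-d1)
N(-d1) = 0.87105744; N(-d2) = 0.87878291
P = 49.8100 * 0.99567777 * 0.87878291 - 47.5000 * 1.00000000 * 0.87105744 = 2.2078


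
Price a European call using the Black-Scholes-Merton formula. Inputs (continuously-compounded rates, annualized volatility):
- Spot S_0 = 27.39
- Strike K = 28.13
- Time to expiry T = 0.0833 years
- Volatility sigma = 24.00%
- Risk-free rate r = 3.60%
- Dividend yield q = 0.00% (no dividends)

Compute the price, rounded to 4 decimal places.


Answer: Price = 0.4821

Derivation:
d1 = (ln(S/K) + (r - q + 0.5*sigma^2) * T) / (sigma * sqrt(T)) = -0.30693460
d2 = d1 - sigma * sqrt(T) = -0.37620277
exp(-rT) = 0.99700569; exp(-qT) = 1.00000000
C = S_0 * exp(-qT) * N(d1) - K * exp(-rT) * N(d2)
N(d1) = 0.37944658; N(d2) = 0.35338308
C = 27.3900 * 1.00000000 * 0.37944658 - 28.1300 * 0.99700569 * 0.35338308 = 0.4821


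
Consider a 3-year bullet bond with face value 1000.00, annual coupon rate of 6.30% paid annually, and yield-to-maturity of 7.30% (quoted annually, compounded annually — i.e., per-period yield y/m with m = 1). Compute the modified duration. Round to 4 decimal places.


Answer: Modified duration = 2.6312

Derivation:
Coupon per period c = face * coupon_rate / m = 63.000000
Periods per year m = 1; per-period yield y/m = 0.073000
Number of cashflows N = 3
Cashflows (t years, CF_t, discount factor 1/(1+y/m)^(m*t), PV):
  t = 1.0000: CF_t = 63.000000, DF = 0.931966, PV = 58.713886
  t = 2.0000: CF_t = 63.000000, DF = 0.868561, PV = 54.719372
  t = 3.0000: CF_t = 1063.000000, DF = 0.809470, PV = 860.466761
Price P = sum_t PV_t = 973.900019
First compute Macaulay numerator sum_t t * PV_t:
  t * PV_t at t = 1.0000: 58.713886
  t * PV_t at t = 2.0000: 109.438744
  t * PV_t at t = 3.0000: 2581.400283
Macaulay duration D = 2749.552914 / 973.900019 = 2.823239
Modified duration = D / (1 + y/m) = 2.823239 / (1 + 0.073000) = 2.631164


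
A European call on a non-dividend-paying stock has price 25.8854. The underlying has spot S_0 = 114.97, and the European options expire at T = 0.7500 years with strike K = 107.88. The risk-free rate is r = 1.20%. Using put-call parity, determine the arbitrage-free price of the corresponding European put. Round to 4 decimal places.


Put-call parity: C - P = S_0 * exp(-qT) - K * exp(-rT).
S_0 * exp(-qT) = 114.9700 * 1.00000000 = 114.97000000
K * exp(-rT) = 107.8800 * 0.99104038 = 106.91343606
P = C - S*exp(-qT) + K*exp(-rT)
P = 25.8854 - 114.97000000 + 106.91343606 = 17.8288

Answer: Put price = 17.8288


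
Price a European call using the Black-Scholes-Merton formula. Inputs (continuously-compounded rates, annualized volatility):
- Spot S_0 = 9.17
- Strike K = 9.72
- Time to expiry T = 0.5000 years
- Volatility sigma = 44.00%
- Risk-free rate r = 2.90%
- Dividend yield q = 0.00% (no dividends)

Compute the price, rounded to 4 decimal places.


d1 = (ln(S/K) + (r - q + 0.5*sigma^2) * T) / (sigma * sqrt(T)) = 0.01495103
d2 = d1 - sigma * sqrt(T) = -0.29617596
exp(-rT) = 0.98560462; exp(-qT) = 1.00000000
C = S_0 * exp(-qT) * N(d1) - K * exp(-rT) * N(d2)
N(d1) = 0.50596437; N(d2) = 0.38354785
C = 9.1700 * 1.00000000 * 0.50596437 - 9.7200 * 0.98560462 * 0.38354785 = 0.9653

Answer: Price = 0.9653


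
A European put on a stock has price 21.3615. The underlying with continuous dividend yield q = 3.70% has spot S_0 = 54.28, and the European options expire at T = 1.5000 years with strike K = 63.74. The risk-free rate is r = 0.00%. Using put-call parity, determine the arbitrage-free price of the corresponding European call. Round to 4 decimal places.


Answer: Call price = 8.9710

Derivation:
Put-call parity: C - P = S_0 * exp(-qT) - K * exp(-rT).
S_0 * exp(-qT) = 54.2800 * 0.94601202 = 51.34953264
K * exp(-rT) = 63.7400 * 1.00000000 = 63.74000000
C = P + S*exp(-qT) - K*exp(-rT)
C = 21.3615 + 51.34953264 - 63.74000000 = 8.9710
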